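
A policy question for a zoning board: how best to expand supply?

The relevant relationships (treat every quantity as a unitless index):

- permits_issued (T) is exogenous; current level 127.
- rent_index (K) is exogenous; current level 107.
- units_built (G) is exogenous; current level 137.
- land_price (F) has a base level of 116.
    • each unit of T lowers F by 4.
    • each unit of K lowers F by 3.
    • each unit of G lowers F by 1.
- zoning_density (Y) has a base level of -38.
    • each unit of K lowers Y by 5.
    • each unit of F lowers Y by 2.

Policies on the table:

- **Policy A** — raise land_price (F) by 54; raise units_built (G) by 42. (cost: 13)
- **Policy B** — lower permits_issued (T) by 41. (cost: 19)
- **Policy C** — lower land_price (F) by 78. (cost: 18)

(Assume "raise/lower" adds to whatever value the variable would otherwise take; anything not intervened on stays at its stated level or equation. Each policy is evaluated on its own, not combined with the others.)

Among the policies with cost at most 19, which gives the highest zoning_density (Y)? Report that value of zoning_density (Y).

Policy A (F + 54, G + 42):
  T = 127
  K = 107
  G = 137 + 42 = 179
  F = 116 − 4·127 − 3·107 − 179 (+54 from intervention) = -838
  Y = -38 − 5·107 − 2·(-838) = 1103
Policy B (T − 41):
  T = 127 − 41 = 86
  K = 107
  G = 137
  F = 116 − 4·86 − 3·107 − 137 = -686
  Y = -38 − 5·107 − 2·(-686) = 799
Policy C (F − 78):
  T = 127
  K = 107
  G = 137
  F = 116 − 4·127 − 3·107 − 137 (−78 from intervention) = -928
  Y = -38 − 5·107 − 2·(-928) = 1283
Comparing — Policy A: Y=1103, Policy B: Y=799, Policy C: Y=1283. Highest is 1283 (Policy C).

1283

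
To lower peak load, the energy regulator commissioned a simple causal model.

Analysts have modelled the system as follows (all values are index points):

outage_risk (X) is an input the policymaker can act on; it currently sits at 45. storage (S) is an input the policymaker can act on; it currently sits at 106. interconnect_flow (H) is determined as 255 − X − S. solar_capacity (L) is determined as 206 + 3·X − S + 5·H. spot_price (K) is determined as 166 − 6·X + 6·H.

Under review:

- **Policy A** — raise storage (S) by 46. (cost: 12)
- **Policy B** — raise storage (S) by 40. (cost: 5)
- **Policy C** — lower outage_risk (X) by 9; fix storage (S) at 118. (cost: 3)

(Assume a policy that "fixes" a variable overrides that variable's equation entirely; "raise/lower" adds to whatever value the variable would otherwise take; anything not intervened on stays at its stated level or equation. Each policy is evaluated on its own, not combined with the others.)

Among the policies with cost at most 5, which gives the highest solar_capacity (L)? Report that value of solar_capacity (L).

Policy B (S + 40):
  X = 45
  S = 106 + 40 = 146
  H = 255 − 45 − 146 = 64
  L = 206 + 3·45 − 146 + 5·64 = 515
Policy C (X − 9, S := 118):
  X = 45 − 9 = 36
  S = 118
  H = 255 − 36 − 118 = 101
  L = 206 + 3·36 − 118 + 5·101 = 701
Comparing — Policy B: L=515, Policy C: L=701. Highest is 701 (Policy C).

701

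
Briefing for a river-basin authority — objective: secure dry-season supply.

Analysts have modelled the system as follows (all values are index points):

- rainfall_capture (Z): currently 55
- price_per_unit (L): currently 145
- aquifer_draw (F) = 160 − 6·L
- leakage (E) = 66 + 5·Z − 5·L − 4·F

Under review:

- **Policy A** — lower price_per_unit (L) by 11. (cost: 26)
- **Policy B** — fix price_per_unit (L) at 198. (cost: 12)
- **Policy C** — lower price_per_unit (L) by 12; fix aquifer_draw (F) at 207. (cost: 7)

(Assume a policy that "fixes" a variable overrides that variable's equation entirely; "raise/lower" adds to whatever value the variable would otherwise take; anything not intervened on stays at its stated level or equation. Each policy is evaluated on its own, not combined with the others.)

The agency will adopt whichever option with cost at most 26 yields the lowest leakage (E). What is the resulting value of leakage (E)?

Policy A (L − 11):
  Z = 55
  L = 145 − 11 = 134
  F = 160 − 6·134 = -644
  E = 66 + 5·55 − 5·134 − 4·(-644) = 2247
Policy B (L := 198):
  Z = 55
  L = 198
  F = 160 − 6·198 = -1028
  E = 66 + 5·55 − 5·198 − 4·(-1028) = 3463
Policy C (L − 12, F := 207):
  Z = 55
  L = 145 − 12 = 133
  F = 207
  E = 66 + 5·55 − 5·133 − 4·207 = -1152
Comparing — Policy A: E=2247, Policy B: E=3463, Policy C: E=-1152. Lowest is -1152 (Policy C).

-1152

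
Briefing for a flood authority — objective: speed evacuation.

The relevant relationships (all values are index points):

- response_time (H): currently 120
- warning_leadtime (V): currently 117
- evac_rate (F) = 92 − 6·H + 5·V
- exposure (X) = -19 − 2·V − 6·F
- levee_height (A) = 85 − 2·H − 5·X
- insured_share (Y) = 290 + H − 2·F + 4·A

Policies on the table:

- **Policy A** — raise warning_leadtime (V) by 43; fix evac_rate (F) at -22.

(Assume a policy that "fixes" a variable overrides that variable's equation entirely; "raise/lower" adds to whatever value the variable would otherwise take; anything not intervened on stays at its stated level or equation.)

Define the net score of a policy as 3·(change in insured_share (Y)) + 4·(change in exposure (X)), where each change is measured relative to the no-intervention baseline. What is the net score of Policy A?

11746

Baseline:
  H = 120
  V = 117
  F = 92 − 6·120 + 5·117 = -43
  X = -19 − 2·117 − 6·(-43) = 5
  A = 85 − 2·120 − 5·5 = -180
  Y = 290 + 120 − 2·(-43) + 4·(-180) = -224
Policy A (V + 43, F := -22):
  H = 120
  V = 117 + 43 = 160
  F = -22
  X = -19 − 2·160 − 6·(-22) = -207
  A = 85 − 2·120 − 5·(-207) = 880
  Y = 290 + 120 − 2·(-22) + 4·880 = 3974
ΔY = 3974 − (-224) = 4198; ΔX = -207 − 5 = -212
Score = 3·4198 + 4·(-212) = 11746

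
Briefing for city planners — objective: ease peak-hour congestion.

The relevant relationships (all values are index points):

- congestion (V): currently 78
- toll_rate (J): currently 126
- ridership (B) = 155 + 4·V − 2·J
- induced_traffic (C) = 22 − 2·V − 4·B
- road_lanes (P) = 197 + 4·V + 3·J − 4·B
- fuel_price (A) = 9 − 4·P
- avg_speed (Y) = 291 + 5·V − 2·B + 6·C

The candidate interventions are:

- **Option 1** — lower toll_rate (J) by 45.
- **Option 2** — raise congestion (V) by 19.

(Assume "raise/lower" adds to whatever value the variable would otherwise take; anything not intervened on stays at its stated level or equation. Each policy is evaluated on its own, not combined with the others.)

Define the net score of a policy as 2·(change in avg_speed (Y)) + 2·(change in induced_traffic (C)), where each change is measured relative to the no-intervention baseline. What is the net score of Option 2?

Baseline:
  V = 78
  J = 126
  B = 155 + 4·78 − 2·126 = 215
  C = 22 − 2·78 − 4·215 = -994
  Y = 291 + 5·78 − 2·215 + 6·(-994) = -5713
Option 2 (V + 19):
  V = 78 + 19 = 97
  J = 126
  B = 155 + 4·97 − 2·126 = 291
  C = 22 − 2·97 − 4·291 = -1336
  Y = 291 + 5·97 − 2·291 + 6·(-1336) = -7822
ΔY = -7822 − (-5713) = -2109; ΔC = -1336 − (-994) = -342
Score = 2·(-2109) + 2·(-342) = -4902

-4902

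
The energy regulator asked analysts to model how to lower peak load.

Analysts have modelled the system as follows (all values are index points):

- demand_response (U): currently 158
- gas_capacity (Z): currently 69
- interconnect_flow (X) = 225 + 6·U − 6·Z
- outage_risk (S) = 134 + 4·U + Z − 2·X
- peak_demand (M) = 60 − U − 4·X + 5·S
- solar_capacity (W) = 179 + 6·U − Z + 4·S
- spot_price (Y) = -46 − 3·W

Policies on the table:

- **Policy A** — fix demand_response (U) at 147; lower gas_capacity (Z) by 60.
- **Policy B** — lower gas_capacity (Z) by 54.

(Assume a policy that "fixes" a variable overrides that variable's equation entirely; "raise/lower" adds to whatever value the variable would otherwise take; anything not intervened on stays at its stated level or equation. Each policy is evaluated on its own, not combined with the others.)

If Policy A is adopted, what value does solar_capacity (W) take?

-4448

Policy A (U := 147, Z − 60):
  U = 147
  Z = 69 − 60 = 9
  X = 225 + 6·147 − 6·9 = 1053
  S = 134 + 4·147 + 9 − 2·1053 = -1375
  W = 179 + 6·147 − 9 + 4·(-1375) = -4448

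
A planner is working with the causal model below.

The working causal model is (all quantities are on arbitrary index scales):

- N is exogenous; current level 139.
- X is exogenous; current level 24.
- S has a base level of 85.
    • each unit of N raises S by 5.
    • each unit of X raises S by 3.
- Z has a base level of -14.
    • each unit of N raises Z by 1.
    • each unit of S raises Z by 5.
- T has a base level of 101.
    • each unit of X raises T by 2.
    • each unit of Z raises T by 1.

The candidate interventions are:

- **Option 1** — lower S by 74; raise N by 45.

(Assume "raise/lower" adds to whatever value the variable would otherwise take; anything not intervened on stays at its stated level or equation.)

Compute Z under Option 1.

5185

Option 1 (S − 74, N + 45):
  N = 139 + 45 = 184
  X = 24
  S = 85 + 5·184 + 3·24 (−74 from intervention) = 1003
  Z = -14 + 184 + 5·1003 = 5185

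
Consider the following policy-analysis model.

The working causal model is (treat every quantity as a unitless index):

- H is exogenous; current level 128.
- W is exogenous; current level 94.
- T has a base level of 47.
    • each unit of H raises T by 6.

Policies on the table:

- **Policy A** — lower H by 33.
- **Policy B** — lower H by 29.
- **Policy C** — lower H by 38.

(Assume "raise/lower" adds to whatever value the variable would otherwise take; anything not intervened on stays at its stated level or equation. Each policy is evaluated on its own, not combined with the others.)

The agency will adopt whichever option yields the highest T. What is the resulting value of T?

641

Policy A (H − 33):
  H = 128 − 33 = 95
  T = 47 + 6·95 = 617
Policy B (H − 29):
  H = 128 − 29 = 99
  T = 47 + 6·99 = 641
Policy C (H − 38):
  H = 128 − 38 = 90
  T = 47 + 6·90 = 587
Comparing — Policy A: T=617, Policy B: T=641, Policy C: T=587. Highest is 641 (Policy B).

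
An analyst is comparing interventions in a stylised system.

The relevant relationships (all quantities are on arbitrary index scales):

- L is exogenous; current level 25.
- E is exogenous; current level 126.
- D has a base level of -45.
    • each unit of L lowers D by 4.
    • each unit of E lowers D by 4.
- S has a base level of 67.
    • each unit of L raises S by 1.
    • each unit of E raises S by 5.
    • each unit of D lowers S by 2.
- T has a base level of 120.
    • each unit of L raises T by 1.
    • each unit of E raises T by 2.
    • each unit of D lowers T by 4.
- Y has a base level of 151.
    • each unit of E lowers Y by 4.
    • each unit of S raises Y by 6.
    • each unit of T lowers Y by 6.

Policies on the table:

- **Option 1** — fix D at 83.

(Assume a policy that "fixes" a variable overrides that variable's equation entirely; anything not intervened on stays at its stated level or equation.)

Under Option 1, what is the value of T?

65

Option 1 (D := 83):
  L = 25
  E = 126
  D = 83
  T = 120 + 25 + 2·126 − 4·83 = 65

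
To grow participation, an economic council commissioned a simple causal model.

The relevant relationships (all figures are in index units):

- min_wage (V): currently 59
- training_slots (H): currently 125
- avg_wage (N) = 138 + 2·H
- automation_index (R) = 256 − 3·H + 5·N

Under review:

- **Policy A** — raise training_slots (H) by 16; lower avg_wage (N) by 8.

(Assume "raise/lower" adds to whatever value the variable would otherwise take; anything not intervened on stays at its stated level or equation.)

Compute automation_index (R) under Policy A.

1893

Policy A (H + 16, N − 8):
  H = 125 + 16 = 141
  N = 138 + 2·141 (−8 from intervention) = 412
  R = 256 − 3·141 + 5·412 = 1893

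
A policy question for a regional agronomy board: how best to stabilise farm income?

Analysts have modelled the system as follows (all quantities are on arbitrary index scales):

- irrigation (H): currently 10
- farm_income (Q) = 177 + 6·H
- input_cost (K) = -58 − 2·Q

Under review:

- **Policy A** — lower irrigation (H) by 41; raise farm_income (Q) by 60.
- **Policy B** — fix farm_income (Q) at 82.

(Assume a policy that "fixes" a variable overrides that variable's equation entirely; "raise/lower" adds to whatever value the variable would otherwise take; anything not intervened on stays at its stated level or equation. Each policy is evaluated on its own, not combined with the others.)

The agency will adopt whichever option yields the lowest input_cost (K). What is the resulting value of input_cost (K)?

-222

Policy A (H − 41, Q + 60):
  H = 10 − 41 = -31
  Q = 177 + 6·(-31) (+60 from intervention) = 51
  K = -58 − 2·51 = -160
Policy B (Q := 82):
  H = 10
  Q = 82
  K = -58 − 2·82 = -222
Comparing — Policy A: K=-160, Policy B: K=-222. Lowest is -222 (Policy B).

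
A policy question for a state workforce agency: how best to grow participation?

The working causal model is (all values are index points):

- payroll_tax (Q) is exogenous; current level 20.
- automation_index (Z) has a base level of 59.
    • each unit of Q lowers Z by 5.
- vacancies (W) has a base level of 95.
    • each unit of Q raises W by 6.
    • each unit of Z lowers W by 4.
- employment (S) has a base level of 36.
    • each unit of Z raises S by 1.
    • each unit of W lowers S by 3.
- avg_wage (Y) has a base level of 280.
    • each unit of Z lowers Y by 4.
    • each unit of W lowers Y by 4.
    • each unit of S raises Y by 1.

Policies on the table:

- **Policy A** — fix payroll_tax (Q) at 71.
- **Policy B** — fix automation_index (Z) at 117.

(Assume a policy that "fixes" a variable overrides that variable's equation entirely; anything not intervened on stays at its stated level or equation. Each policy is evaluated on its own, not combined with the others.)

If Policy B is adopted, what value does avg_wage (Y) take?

Policy B (Z := 117):
  Q = 20
  Z = 117
  W = 95 + 6·20 − 4·117 = -253
  S = 36 + 117 − 3·(-253) = 912
  Y = 280 − 4·117 − 4·(-253) + 912 = 1736

1736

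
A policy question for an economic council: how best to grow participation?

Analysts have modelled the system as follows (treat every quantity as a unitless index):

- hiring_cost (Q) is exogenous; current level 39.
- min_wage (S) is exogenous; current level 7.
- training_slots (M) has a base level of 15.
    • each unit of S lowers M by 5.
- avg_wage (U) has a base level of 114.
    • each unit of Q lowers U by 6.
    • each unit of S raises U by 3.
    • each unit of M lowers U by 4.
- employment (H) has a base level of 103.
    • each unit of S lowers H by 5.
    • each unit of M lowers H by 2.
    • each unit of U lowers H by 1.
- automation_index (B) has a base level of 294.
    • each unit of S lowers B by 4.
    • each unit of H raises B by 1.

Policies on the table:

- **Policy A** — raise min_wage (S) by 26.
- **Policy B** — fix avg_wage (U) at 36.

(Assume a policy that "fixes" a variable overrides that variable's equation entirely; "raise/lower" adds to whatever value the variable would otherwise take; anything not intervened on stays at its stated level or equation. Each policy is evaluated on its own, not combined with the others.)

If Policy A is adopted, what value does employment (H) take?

-341

Policy A (S + 26):
  Q = 39
  S = 7 + 26 = 33
  M = 15 − 5·33 = -150
  U = 114 − 6·39 + 3·33 − 4·(-150) = 579
  H = 103 − 5·33 − 2·(-150) − 579 = -341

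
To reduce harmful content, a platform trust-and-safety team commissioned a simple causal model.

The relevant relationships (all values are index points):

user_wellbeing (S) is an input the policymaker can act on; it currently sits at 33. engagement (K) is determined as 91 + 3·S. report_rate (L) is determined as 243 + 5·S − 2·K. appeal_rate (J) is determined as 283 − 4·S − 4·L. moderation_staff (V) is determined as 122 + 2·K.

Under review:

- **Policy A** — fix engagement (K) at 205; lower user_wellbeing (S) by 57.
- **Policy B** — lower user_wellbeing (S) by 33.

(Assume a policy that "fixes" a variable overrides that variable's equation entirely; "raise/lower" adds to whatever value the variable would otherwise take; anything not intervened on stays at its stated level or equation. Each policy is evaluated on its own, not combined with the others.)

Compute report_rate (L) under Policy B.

61

Policy B (S − 33):
  S = 33 − 33 = 0
  K = 91 + 3·0 = 91
  L = 243 + 5·0 − 2·91 = 61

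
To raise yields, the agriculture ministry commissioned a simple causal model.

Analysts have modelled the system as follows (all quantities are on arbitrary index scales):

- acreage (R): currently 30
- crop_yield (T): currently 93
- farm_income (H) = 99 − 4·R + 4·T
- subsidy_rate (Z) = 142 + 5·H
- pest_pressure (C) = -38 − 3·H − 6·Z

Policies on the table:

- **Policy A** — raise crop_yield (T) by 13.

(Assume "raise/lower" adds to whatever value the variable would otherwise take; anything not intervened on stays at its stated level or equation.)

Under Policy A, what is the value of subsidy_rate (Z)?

2157

Policy A (T + 13):
  R = 30
  T = 93 + 13 = 106
  H = 99 − 4·30 + 4·106 = 403
  Z = 142 + 5·403 = 2157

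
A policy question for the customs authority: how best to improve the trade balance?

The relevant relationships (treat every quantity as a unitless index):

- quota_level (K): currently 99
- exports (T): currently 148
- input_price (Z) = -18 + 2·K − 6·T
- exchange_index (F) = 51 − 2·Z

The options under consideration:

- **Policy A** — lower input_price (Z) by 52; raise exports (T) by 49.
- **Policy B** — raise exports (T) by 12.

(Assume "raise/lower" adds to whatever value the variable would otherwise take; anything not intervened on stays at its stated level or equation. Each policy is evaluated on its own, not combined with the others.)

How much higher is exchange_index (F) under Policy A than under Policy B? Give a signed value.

548

Policy A (Z − 52, T + 49):
  K = 99
  T = 148 + 49 = 197
  Z = -18 + 2·99 − 6·197 (−52 from intervention) = -1054
  F = 51 − 2·(-1054) = 2159
Policy B (T + 12):
  K = 99
  T = 148 + 12 = 160
  Z = -18 + 2·99 − 6·160 = -780
  F = 51 − 2·(-780) = 1611
F: 2159 − 1611 = 548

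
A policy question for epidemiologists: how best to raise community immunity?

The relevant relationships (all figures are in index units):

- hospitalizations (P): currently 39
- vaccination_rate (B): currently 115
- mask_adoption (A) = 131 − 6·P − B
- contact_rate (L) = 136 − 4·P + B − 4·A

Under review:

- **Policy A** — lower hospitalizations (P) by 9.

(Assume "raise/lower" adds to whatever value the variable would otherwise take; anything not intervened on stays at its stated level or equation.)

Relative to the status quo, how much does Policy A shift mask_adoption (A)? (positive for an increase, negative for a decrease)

54

Baseline:
  P = 39
  B = 115
  A = 131 − 6·39 − 115 = -218
Policy A (P − 9):
  P = 39 − 9 = 30
  B = 115
  A = 131 − 6·30 − 115 = -164
Change in A: -164 − (-218) = 54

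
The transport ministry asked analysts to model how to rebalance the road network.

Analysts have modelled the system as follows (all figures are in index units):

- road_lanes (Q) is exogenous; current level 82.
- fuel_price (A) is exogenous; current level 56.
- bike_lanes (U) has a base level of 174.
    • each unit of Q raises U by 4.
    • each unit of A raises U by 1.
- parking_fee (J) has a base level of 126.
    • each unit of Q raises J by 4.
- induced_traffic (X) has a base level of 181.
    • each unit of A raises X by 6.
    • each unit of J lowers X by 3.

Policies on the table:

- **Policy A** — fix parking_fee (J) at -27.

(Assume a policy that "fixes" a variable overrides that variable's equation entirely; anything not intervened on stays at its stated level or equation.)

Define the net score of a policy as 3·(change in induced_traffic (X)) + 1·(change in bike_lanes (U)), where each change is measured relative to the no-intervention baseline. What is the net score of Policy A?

Baseline:
  Q = 82
  A = 56
  U = 174 + 4·82 + 56 = 558
  J = 126 + 4·82 = 454
  X = 181 + 6·56 − 3·454 = -845
Policy A (J := -27):
  Q = 82
  A = 56
  U = 174 + 4·82 + 56 = 558
  J = -27
  X = 181 + 6·56 − 3·(-27) = 598
ΔX = 598 − (-845) = 1443; ΔU = 558 − 558 = 0
Score = 3·1443 + 1·0 = 4329

4329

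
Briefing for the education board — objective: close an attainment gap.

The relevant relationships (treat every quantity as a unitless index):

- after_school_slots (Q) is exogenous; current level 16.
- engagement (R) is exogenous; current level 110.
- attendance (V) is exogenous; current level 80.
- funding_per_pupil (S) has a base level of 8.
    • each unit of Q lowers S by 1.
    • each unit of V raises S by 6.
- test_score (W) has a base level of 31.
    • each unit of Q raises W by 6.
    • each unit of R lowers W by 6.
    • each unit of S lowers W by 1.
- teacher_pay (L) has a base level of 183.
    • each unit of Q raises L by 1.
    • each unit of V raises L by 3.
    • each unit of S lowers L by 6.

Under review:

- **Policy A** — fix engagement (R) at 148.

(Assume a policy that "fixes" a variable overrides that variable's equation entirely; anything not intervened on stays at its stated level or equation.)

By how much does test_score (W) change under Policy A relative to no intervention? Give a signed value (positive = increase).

-228

Baseline:
  Q = 16
  R = 110
  V = 80
  S = 8 − 16 + 6·80 = 472
  W = 31 + 6·16 − 6·110 − 472 = -1005
Policy A (R := 148):
  Q = 16
  R = 148
  V = 80
  S = 8 − 16 + 6·80 = 472
  W = 31 + 6·16 − 6·148 − 472 = -1233
Change in W: -1233 − (-1005) = -228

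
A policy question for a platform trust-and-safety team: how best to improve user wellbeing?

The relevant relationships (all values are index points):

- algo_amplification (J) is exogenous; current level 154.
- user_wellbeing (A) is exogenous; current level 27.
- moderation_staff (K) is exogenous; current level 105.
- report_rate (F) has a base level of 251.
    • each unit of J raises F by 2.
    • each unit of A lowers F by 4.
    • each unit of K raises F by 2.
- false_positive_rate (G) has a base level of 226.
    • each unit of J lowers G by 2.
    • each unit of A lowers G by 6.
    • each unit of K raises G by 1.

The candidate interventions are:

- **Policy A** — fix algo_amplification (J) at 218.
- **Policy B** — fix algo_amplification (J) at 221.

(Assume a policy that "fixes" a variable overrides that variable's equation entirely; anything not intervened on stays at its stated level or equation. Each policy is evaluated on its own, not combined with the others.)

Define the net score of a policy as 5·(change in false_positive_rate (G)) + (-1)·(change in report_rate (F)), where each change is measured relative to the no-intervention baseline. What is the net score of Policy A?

-768

Baseline:
  J = 154
  A = 27
  K = 105
  F = 251 + 2·154 − 4·27 + 2·105 = 661
  G = 226 − 2·154 − 6·27 + 105 = -139
Policy A (J := 218):
  J = 218
  A = 27
  K = 105
  F = 251 + 2·218 − 4·27 + 2·105 = 789
  G = 226 − 2·218 − 6·27 + 105 = -267
ΔG = -267 − (-139) = -128; ΔF = 789 − 661 = 128
Score = 5·(-128) + (-1)·128 = -768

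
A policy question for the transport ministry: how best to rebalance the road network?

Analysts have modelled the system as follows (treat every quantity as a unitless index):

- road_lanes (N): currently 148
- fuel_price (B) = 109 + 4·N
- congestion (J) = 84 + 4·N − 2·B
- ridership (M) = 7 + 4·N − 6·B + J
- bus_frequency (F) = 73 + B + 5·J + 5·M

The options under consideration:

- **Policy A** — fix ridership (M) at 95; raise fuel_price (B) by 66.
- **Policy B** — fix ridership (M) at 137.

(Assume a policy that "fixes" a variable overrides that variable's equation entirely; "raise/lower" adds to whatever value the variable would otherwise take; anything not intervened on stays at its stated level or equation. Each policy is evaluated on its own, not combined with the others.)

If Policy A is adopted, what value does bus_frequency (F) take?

-2975

Policy A (M := 95, B + 66):
  N = 148
  B = 109 + 4·148 (+66 from intervention) = 767
  J = 84 + 4·148 − 2·767 = -858
  M = 95
  F = 73 + 767 + 5·(-858) + 5·95 = -2975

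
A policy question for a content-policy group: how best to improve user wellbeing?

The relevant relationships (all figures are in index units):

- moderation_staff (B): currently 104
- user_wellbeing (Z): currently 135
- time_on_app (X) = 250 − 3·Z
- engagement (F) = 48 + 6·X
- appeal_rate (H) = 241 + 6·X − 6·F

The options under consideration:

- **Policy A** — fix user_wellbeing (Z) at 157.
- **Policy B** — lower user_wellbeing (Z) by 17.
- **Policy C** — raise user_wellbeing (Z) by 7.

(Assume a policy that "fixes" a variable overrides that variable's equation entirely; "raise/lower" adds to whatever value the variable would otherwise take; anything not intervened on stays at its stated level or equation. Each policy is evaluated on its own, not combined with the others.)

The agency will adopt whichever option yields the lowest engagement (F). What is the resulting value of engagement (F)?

Policy A (Z := 157):
  Z = 157
  X = 250 − 3·157 = -221
  F = 48 + 6·(-221) = -1278
Policy B (Z − 17):
  Z = 135 − 17 = 118
  X = 250 − 3·118 = -104
  F = 48 + 6·(-104) = -576
Policy C (Z + 7):
  Z = 135 + 7 = 142
  X = 250 − 3·142 = -176
  F = 48 + 6·(-176) = -1008
Comparing — Policy A: F=-1278, Policy B: F=-576, Policy C: F=-1008. Lowest is -1278 (Policy A).

-1278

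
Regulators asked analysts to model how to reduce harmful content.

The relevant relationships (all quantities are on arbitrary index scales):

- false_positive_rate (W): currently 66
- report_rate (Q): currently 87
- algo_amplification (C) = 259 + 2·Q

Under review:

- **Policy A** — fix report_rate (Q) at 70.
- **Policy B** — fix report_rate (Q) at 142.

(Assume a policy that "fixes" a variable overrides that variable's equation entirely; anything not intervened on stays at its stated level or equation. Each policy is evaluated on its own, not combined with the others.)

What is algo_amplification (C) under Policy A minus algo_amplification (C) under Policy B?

-144

Policy A (Q := 70):
  Q = 70
  C = 259 + 2·70 = 399
Policy B (Q := 142):
  Q = 142
  C = 259 + 2·142 = 543
C: 399 − 543 = -144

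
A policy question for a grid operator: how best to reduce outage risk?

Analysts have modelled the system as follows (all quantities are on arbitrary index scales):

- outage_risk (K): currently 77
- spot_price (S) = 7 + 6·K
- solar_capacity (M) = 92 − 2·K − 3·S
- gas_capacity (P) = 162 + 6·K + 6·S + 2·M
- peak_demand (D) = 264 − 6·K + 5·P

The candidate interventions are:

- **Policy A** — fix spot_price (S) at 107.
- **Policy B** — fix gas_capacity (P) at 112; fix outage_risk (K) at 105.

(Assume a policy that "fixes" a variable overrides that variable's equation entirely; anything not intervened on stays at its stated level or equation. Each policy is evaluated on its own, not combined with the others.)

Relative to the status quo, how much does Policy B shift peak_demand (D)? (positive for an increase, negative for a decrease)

-2108

Baseline:
  K = 77
  S = 7 + 6·77 = 469
  M = 92 − 2·77 − 3·469 = -1469
  P = 162 + 6·77 + 6·469 + 2·(-1469) = 500
  D = 264 − 6·77 + 5·500 = 2302
Policy B (P := 112, K := 105):
  K = 105
  S = 7 + 6·105 = 637
  M = 92 − 2·105 − 3·637 = -2029
  P = 112
  D = 264 − 6·105 + 5·112 = 194
Change in D: 194 − 2302 = -2108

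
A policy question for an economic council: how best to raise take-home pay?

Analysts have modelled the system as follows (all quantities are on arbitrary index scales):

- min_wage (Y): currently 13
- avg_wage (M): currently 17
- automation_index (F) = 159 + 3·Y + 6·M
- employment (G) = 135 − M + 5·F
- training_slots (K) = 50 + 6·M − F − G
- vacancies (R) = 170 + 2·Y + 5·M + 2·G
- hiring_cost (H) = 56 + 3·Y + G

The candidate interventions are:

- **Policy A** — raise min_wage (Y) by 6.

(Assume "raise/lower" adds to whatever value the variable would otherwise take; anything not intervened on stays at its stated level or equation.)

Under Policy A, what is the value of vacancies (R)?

Policy A (Y + 6):
  Y = 13 + 6 = 19
  M = 17
  F = 159 + 3·19 + 6·17 = 318
  G = 135 − 17 + 5·318 = 1708
  R = 170 + 2·19 + 5·17 + 2·1708 = 3709

3709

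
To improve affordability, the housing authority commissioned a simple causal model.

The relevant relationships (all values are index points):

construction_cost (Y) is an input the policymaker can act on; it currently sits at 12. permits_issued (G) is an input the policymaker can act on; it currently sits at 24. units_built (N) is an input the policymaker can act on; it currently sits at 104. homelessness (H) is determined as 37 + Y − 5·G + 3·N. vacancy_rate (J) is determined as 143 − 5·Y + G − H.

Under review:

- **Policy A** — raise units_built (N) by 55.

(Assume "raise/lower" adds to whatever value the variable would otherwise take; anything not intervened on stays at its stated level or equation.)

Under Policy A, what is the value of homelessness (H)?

Policy A (N + 55):
  Y = 12
  G = 24
  N = 104 + 55 = 159
  H = 37 + 12 − 5·24 + 3·159 = 406

406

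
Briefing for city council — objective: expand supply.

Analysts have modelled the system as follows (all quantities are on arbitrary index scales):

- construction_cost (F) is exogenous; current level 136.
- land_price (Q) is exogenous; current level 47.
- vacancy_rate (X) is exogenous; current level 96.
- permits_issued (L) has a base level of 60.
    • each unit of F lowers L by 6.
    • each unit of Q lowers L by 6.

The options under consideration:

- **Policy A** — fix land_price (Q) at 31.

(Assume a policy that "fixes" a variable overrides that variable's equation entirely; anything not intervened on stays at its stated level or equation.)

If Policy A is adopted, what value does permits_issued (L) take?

-942

Policy A (Q := 31):
  F = 136
  Q = 31
  L = 60 − 6·136 − 6·31 = -942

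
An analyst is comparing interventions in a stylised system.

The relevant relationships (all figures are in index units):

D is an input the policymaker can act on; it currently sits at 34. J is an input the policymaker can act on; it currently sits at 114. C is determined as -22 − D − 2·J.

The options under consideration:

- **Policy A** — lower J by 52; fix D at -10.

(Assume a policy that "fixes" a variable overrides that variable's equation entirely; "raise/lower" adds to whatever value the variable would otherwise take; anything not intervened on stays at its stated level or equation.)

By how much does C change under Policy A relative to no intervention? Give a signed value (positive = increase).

Baseline:
  D = 34
  J = 114
  C = -22 − 34 − 2·114 = -284
Policy A (J − 52, D := -10):
  D = -10
  J = 114 − 52 = 62
  C = -22 − (-10) − 2·62 = -136
Change in C: -136 − (-284) = 148

148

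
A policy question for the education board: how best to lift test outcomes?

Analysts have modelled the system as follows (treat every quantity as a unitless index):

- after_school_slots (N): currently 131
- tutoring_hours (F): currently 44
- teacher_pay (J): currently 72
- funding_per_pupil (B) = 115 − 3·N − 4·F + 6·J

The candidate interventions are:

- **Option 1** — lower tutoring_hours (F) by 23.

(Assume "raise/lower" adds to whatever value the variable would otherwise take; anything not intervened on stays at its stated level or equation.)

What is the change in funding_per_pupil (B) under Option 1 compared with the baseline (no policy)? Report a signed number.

Baseline:
  N = 131
  F = 44
  J = 72
  B = 115 − 3·131 − 4·44 + 6·72 = -22
Option 1 (F − 23):
  N = 131
  F = 44 − 23 = 21
  J = 72
  B = 115 − 3·131 − 4·21 + 6·72 = 70
Change in B: 70 − (-22) = 92

92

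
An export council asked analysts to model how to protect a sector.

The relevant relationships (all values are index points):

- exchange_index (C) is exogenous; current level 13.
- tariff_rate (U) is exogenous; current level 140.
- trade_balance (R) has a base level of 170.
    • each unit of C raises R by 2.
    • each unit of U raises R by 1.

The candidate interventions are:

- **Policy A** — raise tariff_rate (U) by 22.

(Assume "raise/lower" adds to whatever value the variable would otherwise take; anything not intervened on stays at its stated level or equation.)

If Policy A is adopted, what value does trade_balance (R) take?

358

Policy A (U + 22):
  C = 13
  U = 140 + 22 = 162
  R = 170 + 2·13 + 162 = 358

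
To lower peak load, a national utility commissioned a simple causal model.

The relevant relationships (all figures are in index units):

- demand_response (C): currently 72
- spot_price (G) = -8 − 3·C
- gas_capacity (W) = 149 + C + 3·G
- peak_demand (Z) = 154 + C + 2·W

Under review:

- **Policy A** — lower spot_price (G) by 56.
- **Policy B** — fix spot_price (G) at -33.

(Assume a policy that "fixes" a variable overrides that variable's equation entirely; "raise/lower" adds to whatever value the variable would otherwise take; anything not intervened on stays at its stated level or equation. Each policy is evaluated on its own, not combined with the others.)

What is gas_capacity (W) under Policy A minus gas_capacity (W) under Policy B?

Policy A (G − 56):
  C = 72
  G = -8 − 3·72 (−56 from intervention) = -280
  W = 149 + 72 + 3·(-280) = -619
Policy B (G := -33):
  C = 72
  G = -33
  W = 149 + 72 + 3·(-33) = 122
W: -619 − 122 = -741

-741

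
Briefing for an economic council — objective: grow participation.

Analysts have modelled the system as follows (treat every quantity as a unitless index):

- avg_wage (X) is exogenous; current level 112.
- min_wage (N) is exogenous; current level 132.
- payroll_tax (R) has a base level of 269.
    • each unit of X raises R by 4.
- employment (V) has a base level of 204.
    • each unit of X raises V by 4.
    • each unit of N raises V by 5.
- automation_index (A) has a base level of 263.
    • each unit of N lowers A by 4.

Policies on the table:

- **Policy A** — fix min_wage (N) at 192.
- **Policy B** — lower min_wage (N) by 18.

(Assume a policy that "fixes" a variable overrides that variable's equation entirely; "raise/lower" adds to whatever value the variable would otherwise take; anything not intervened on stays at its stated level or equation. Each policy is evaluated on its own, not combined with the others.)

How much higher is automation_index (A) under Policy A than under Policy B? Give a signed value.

Policy A (N := 192):
  N = 192
  A = 263 − 4·192 = -505
Policy B (N − 18):
  N = 132 − 18 = 114
  A = 263 − 4·114 = -193
A: -505 − (-193) = -312

-312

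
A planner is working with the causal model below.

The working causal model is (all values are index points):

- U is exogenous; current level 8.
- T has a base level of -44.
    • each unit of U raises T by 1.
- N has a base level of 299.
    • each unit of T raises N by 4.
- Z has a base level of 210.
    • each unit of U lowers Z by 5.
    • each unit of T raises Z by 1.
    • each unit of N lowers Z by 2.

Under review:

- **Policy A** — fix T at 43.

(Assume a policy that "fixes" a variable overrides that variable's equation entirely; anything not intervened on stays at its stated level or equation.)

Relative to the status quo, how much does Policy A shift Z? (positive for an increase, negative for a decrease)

-553

Baseline:
  U = 8
  T = -44 + 8 = -36
  N = 299 + 4·(-36) = 155
  Z = 210 − 5·8 + (-36) − 2·155 = -176
Policy A (T := 43):
  U = 8
  T = 43
  N = 299 + 4·43 = 471
  Z = 210 − 5·8 + 43 − 2·471 = -729
Change in Z: -729 − (-176) = -553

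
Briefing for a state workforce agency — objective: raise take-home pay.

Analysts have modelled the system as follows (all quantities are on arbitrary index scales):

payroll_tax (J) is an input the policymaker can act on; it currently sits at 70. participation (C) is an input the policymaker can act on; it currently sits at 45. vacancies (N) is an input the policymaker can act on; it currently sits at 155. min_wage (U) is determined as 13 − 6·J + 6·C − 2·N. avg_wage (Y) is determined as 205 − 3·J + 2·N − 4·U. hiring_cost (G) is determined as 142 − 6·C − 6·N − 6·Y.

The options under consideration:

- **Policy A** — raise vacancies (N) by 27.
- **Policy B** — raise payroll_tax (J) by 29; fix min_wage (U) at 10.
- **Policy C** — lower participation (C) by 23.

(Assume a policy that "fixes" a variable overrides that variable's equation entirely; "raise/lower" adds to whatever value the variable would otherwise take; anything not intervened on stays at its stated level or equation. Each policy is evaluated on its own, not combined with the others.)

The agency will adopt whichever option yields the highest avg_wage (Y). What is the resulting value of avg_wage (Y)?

2645

Policy A (N + 27):
  J = 70
  C = 45
  N = 155 + 27 = 182
  U = 13 − 6·70 + 6·45 − 2·182 = -501
  Y = 205 − 3·70 + 2·182 − 4·(-501) = 2363
Policy B (J + 29, U := 10):
  J = 70 + 29 = 99
  C = 45
  N = 155
  U = 10
  Y = 205 − 3·99 + 2·155 − 4·10 = 178
Policy C (C − 23):
  J = 70
  C = 45 − 23 = 22
  N = 155
  U = 13 − 6·70 + 6·22 − 2·155 = -585
  Y = 205 − 3·70 + 2·155 − 4·(-585) = 2645
Comparing — Policy A: Y=2363, Policy B: Y=178, Policy C: Y=2645. Highest is 2645 (Policy C).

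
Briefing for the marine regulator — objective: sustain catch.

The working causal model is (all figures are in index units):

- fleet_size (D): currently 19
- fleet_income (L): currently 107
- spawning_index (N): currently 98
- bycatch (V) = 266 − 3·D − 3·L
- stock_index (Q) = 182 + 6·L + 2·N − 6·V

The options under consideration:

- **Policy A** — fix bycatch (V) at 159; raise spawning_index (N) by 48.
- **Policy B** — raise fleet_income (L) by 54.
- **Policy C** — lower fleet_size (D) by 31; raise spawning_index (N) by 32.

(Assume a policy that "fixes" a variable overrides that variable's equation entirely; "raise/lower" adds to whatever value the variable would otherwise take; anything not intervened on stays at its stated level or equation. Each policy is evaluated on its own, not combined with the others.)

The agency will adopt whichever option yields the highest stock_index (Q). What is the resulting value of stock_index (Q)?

2988

Policy A (V := 159, N + 48):
  D = 19
  L = 107
  N = 98 + 48 = 146
  V = 159
  Q = 182 + 6·107 + 2·146 − 6·159 = 162
Policy B (L + 54):
  D = 19
  L = 107 + 54 = 161
  N = 98
  V = 266 − 3·19 − 3·161 = -274
  Q = 182 + 6·161 + 2·98 − 6·(-274) = 2988
Policy C (D − 31, N + 32):
  D = 19 − 31 = -12
  L = 107
  N = 98 + 32 = 130
  V = 266 − 3·(-12) − 3·107 = -19
  Q = 182 + 6·107 + 2·130 − 6·(-19) = 1198
Comparing — Policy A: Q=162, Policy B: Q=2988, Policy C: Q=1198. Highest is 2988 (Policy B).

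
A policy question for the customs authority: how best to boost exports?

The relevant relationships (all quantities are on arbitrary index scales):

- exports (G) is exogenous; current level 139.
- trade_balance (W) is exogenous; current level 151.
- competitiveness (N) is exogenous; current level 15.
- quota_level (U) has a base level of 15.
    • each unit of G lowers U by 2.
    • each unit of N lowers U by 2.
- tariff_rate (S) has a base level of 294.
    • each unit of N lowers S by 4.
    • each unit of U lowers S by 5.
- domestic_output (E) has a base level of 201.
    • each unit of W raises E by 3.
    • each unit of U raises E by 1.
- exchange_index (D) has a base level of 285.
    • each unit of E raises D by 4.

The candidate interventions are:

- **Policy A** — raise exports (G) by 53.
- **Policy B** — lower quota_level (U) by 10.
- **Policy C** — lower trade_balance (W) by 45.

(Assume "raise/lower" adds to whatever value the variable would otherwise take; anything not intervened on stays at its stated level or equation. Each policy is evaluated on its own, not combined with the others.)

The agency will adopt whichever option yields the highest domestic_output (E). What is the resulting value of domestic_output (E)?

351

Policy A (G + 53):
  G = 139 + 53 = 192
  W = 151
  N = 15
  U = 15 − 2·192 − 2·15 = -399
  E = 201 + 3·151 + (-399) = 255
Policy B (U − 10):
  G = 139
  W = 151
  N = 15
  U = 15 − 2·139 − 2·15 (−10 from intervention) = -303
  E = 201 + 3·151 + (-303) = 351
Policy C (W − 45):
  G = 139
  W = 151 − 45 = 106
  N = 15
  U = 15 − 2·139 − 2·15 = -293
  E = 201 + 3·106 + (-293) = 226
Comparing — Policy A: E=255, Policy B: E=351, Policy C: E=226. Highest is 351 (Policy B).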